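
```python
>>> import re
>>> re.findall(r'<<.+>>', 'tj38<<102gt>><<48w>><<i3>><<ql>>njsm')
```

Scanning left to right: at [4:32] → '<<102gt>><<48w>><<i3>><<ql>>'.
`findall` yields the raw match text (1 of them) because the pattern has no groups.

['<<102gt>><<48w>><<i3>><<ql>>']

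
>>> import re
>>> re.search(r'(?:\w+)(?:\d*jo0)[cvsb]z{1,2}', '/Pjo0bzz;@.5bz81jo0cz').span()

Pattern: one or more of a word character (non-capturing group); then zero or more of a digit, then the literal 'jo0' (non-capturing group); then one of [cvsb], then 1 to 2 of a literal 'z'.
`re.search` tries every starting position until one works.
The match spans [1:8] → 'Pjo0bzz'.

(1, 8)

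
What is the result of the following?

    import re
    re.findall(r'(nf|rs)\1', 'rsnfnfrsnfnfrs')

['nf', 'nf']

The backreference `\1` re-matches whatever the first group consumed, character for character.
Because there's exactly one group, `findall` drops the full match and keeps group 1 from each hit.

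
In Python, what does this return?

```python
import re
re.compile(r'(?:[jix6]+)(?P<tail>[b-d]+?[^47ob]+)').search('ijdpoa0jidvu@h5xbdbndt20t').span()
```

(0, 4)

Pattern: one or more of one of [jix6] (non-capturing group); then one or more of a character in [b-d] (lazy), then one or more of any character except [47ob] (captured as 'tail').
The match spans [0:4] → 'ijdp'.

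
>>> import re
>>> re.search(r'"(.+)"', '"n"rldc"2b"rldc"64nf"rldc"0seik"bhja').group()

'"n"rldc"2b"rldc"64nf"rldc"0seik"'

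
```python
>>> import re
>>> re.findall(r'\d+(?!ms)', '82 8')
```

['82', '8']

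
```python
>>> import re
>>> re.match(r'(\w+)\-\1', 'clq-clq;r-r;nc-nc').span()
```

(0, 7)

`\1` is not a pattern — it's the concrete string captured by group 1, re-applied verbatim.
`re.match` only tries the pattern at the start of the string.
The match spans [0:7] → 'clq-clq'.
Captured: group 1 = 'clq'.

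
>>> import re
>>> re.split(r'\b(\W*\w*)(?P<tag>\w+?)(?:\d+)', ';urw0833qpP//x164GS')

[';', 'urw08', '3', 'qpP', '//x1', '6', 'GS']

The pattern matches a word boundary (`\b`, zero-width); then zero or more of a non-word character, then zero or more of a word character (captured); then one or more of a word character (lazy) (captured as 'tag'); then one or more of a digit (non-capturing group).
`re.split` interleaves the captured-group text with the surrounding fragments.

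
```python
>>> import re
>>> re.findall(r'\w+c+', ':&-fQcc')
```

The pattern matches one or more of a word character; then one or more of a literal 'c'.
Scanning left to right: at [3:7] → 'fQcc'.
With no groups in the pattern, `findall` gives back each whole match — 1 here.

['fQcc']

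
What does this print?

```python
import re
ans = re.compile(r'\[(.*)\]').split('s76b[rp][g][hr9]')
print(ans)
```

The group in the pattern means `split` returns the separators' captures alongside the pieces.

['s76b', 'rp][g][hr9', '']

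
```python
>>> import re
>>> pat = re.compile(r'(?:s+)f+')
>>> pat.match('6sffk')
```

`re.match` only tries the pattern at the start of the string.
Here the string doesn't start with a match, so the call returns None.

None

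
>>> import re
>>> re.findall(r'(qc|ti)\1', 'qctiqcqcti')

['qc']

`\1` is not a pattern — it's the concrete string captured by group 1, re-applied verbatim.
Walking the string: at [4:8] match 'qcqc', group 1 = 'qc'.
With a single group, `findall` returns only what that group captured — 1 item.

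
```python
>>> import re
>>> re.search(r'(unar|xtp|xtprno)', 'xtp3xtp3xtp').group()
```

'xtp'

The match spans [0:3] → 'xtp'.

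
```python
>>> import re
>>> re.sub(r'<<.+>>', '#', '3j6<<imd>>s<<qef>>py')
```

'3j6#py'

Matches: at [3:18] → '<<imd>>s<<qef>>'.
Every occurrence is swapped for '#'.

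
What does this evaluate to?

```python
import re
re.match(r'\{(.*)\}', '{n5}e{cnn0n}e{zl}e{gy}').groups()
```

The match spans [0:22] → '{n5}e{cnn0n}e{zl}e{gy}'.
Captured: group 1 = 'n5}e{cnn0n}e{zl}e{gy'.

('n5}e{cnn0n}e{zl}e{gy',)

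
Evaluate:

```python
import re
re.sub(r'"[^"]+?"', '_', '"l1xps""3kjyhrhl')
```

`sub` substitutes '_' at each match site.

'_"3kjyhrhl'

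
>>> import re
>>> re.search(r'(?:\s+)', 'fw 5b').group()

' '

Pattern: one or more of whitespace (non-capturing group).
The match spans [2:3] → ' '.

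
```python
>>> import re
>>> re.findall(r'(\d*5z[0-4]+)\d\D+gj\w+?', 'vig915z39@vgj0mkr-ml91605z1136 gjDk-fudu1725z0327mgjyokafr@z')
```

This matches zero or more of a digit, then the literal '5z', then one or more of a character in [0-4] (captured); then a digit, then one or more of a non-digit; then the literal 'gj', then one or more of a word character (lazy).
Walking the string: at [3:14] match '915z39@vgj0', group 1 = '915z3'; at [20:34] match '91605z1136 gjD', group 1 = '91605z113'; at [40:53] match '1725z0327mgjy', group 1 = '1725z032'.
One capturing group, so `findall` returns just the captured substring from each match — 3 in all.

['915z3', '91605z113', '1725z032']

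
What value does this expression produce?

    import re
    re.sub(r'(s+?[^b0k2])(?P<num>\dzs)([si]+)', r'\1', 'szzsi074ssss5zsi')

Each match is replaced using the text its own group 1 captured.

'szzsi074ssss'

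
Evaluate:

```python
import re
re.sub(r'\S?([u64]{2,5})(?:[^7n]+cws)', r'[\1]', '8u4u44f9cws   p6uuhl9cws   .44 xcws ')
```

'[u4u44] '

Pattern: optionally a non-whitespace character; then 2 to 5 of one of [u64] (captured); then one or more of any character except [7n], then the literal 'cws' (non-capturing group).
Matches: at [0:35] → '8u4u44f9cws   p6uuhl9cws   .44 xcws'.
`\1` in the replacement pulls in group 1's text for each match.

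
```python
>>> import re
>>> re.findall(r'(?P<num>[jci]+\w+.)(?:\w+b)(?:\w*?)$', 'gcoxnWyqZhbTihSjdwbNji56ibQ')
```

With a single group, `findall` returns only what that group captured — 1 item.

['coxnWyqZhbTihSjdwbNji56']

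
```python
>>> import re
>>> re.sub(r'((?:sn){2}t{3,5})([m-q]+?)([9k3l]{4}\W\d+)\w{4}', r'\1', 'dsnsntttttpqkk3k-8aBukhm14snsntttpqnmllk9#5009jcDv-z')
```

Pattern: the literal 'sn' repeated 2 times, then 3 to 5 of a literal 't' (captured); then one or more of a character in [m-q] (lazy) (captured); then exactly 4 of one of [9k3l], then a non-word character, then one or more of a digit (captured); then exactly 4 of a word character.
Matches: at [1:22] → 'snsntttttpqkk3k-8aBuk'; at [26:50] → 'snsntttpqnmllk9#5009jcDv'.
Each match is replaced using the text its own group 1 captured.

'dsnsnttttthm14snsnttt-z'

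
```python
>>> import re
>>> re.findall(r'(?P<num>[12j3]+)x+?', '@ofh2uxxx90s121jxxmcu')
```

['121j']

This matches one or more of one of [12j3] (captured as 'num'); then one or more of a literal 'x' (lazy).
Walking the string: at [12:17] match '121jx', group 1 = '121j'.
One capturing group, so `findall` returns just the captured substring from the one match — 1 in all.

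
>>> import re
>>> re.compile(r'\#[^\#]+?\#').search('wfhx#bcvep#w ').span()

The match spans [4:11] → '#bcvep#'.

(4, 11)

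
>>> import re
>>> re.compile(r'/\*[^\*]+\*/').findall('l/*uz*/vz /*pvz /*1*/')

['/*uz*/', '/*1*/']

Matches: at [1:7] → '/*uz*/'; at [16:21] → '/*1*/'.
With no groups in the pattern, `findall` gives back each whole match — 2 here.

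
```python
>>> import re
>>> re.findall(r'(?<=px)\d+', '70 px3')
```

['3']

The `(?=…)`/`(?<=…)` assertion just peeks at neighbouring text; it doesn't advance the match position.
Since nothing is captured, `findall` lists the 1 matched substring directly.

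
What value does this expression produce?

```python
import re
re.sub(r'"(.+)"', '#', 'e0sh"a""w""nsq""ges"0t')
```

'e0sh#0t'

`sub` substitutes '#' at each match site.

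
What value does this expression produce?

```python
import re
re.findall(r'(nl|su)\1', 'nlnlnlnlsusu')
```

The backreference `\1` re-matches whatever the first group consumed, character for character.
Matches: at [0:4] match 'nlnl', group 1 = 'nl'; at [4:8] match 'nlnl', group 1 = 'nl'; at [8:12] match 'susu', group 1 = 'su'.
One capturing group, so `findall` returns just the captured substring from each match — 3 in all.

['nl', 'nl', 'su']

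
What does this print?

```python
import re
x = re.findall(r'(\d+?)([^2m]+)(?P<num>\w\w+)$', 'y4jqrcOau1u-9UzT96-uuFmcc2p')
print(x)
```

[('4', 'jqrcOau1u-9UzT96-uuF', 'mcc2p')]

The pattern matches one or more of a digit (lazy) (captured); then one or more of any character except [2m] (captured); then a word character, then one or more of a word character (captured as 'num'); then anchored at the end.
Scanning left to right: at [1:27] match '4jqrcOau1u-9UzT96-uuFmcc2p', groups = ('4', 'jqrcOau1u-9UzT96-uuF', 'mcc2p').
3 groups means the one result is a tuple of 3 captured strings — 1 here.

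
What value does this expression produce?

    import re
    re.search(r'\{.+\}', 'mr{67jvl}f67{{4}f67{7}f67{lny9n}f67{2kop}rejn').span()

The match spans [2:41] → '{67jvl}f67{{4}f67{7}f67{lny9n}f67{2kop}'.

(2, 41)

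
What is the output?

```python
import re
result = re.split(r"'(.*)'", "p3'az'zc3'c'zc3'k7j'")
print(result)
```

Matches to split on: at [2:20] → "'az'zc3'c'zc3'k7j'".
With a capturing group present, the delimiter's captured portion is kept in the result list.

['p3', "az'zc3'c'zc3'k7j", '']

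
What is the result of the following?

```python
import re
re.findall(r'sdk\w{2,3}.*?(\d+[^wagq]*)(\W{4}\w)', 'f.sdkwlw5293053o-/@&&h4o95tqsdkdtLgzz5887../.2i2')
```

Pattern: the literal 'sdk', then 2 to 3 of a word character, then zero or more of any character (lazy); then one or more of a digit, then zero or more of any character except [wagq] (captured); then exactly 4 of a non-word character, then a word character (captured).
With the lazy modifier that quantifier settles for the fewest repetitions that let the rest of the pattern succeed (the atoms after it are unaffected and can still be greedy).
Walking the string: at [2:22] match 'sdkwlw5293053o-/@&&h', groups = ('5293053o-', '/@&&h'); at [28:46] match 'sdkdtLgzz5887../.2', groups = ('5887', '../.2').
`findall` packs the 2 group values into a tuple for every match.

[('5293053o-', '/@&&h'), ('5887', '../.2')]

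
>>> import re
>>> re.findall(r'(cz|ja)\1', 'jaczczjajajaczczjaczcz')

['cz', 'ja', 'cz', 'cz']

`\1` is not a pattern — it's the concrete string captured by group 1, re-applied verbatim.
One capturing group, so `findall` returns just the captured substring from each match — 4 in all.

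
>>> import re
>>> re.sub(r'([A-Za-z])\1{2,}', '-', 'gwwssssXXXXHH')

'gww--HH'

`\1` is not a pattern — it's the concrete string captured by group 1, re-applied verbatim.
Matches: at [3:7] → 'ssss'; at [7:11] → 'XXXX'.
`sub` substitutes '-' at each match site.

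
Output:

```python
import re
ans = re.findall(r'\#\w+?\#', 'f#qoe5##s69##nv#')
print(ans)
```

['#qoe5#', '#s69#', '#nv#']

Scanning left to right: at [1:7] → '#qoe5#'; at [7:12] → '#s69#'; at [12:16] → '#nv#'.
`findall` yields the raw match text (3 of them) because the pattern has no groups.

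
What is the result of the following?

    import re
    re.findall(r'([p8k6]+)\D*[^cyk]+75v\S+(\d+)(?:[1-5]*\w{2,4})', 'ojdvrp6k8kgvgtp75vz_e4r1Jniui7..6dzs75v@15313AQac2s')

The pattern matches one or more of one of [p8k6] (captured); then zero or more of a non-digit, then one or more of any character except [cyk], then the literal '75v'; then one or more of a non-whitespace character; then one or more of a digit (captured); then zero or more of a character in [1-5], then 2 to 4 of a word character (non-capturing group).
Walking the string: at [5:49] match 'p6k8kgvgtp75vz_e4r1Jniui7..6dzs75v@15313AQac', groups = ('p6k8k', '3').
2 groups means the one result is a tuple of 2 captured strings — 1 here.

[('p6k8k', '3')]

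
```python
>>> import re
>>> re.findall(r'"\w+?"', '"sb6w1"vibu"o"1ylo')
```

['"sb6w1"', '"o"']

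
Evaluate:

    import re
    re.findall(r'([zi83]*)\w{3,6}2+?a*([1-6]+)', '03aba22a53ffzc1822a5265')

A `+?`/`*?`/`{m,n}?` starts at its minimum and grows only as far as needed for what follows to match.
Multiple groups make `findall` return tuples — one 2-tuple for each match.

[('', '53'), ('', '2')]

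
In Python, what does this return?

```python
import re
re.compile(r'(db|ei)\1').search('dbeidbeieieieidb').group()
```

'eiei'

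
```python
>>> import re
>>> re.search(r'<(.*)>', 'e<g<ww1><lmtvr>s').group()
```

'<g<ww1><lmtvr>'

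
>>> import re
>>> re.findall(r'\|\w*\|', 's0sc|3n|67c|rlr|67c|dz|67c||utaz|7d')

Since nothing is captured, `findall` lists the 4 matched substrings directly.

['|3n|', '|rlr|', '|dz|', '||']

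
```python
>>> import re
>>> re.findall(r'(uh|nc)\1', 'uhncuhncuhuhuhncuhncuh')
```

['uh']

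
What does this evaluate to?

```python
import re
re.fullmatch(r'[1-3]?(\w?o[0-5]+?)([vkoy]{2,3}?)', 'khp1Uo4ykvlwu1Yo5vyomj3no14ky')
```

`re.fullmatch` requires the pattern to consume the entire string.
Here the pattern can't cover the whole string, so the call returns None.

None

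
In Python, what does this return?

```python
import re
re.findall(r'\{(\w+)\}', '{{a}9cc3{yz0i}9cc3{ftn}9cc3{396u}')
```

With a single group, `findall` returns only what that group captured — 4 items.

['a', 'yz0i', 'ftn', '396u']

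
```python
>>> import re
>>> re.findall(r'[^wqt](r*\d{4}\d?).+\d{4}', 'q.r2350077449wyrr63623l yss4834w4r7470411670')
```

Because there's exactly one group, `findall` drops the full match and keeps group 1 from the one hit.

['r23500']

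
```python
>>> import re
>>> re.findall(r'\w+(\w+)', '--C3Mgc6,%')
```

This matches one or more of a word character; then one or more of a word character (captured).
Matches: at [2:8] match 'C3Mgc6', group 1 = '6'.
`findall` collects group 1 from the one match (1 total).

['6']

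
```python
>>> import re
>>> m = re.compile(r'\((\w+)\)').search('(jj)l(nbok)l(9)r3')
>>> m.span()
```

`re.search` tries every starting position until one works.
The match spans [0:4] → '(jj)'.
Captured: group 1 = 'jj'.

(0, 4)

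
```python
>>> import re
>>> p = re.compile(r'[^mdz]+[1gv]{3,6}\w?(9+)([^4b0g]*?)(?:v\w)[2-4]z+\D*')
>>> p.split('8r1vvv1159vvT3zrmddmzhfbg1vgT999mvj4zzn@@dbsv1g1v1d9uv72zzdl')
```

Pattern: one or more of any character except [mdz], then 3 to 6 of one of [1gv], then optionally a word character; then one or more of a literal '9' (captured); then zero or more of any character except [4b0g] (lazy) (captured); then the literal 'v', then a word character (non-capturing group); then a character in [2-4], then one or more of a literal 'z', then zero or more of a non-digit.
With a capturing group present, the delimiter's captured portion is kept in the result list.

['', '9', 'v', '1vgT999mvj4zzn@@d', '9', 'u', '']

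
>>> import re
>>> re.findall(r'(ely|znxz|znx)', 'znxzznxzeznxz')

['znxz', 'znxz', 'znxz']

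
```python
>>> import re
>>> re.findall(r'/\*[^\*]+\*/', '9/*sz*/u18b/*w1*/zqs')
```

['/*sz*/', '/*w1*/']

Matches: at [1:7] → '/*sz*/'; at [11:17] → '/*w1*/'.
`findall` yields the raw match text (2 of them) because the pattern has no groups.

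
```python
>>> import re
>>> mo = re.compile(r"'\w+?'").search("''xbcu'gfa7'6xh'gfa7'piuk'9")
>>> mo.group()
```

"'xbcu'"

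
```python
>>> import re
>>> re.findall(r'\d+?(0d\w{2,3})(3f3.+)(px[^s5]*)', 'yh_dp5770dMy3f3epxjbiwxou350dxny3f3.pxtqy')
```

[('0dMy', '3f3epxjbiwxou350dxny3f3.', 'pxtqy')]

This matches one or more of a digit (lazy); then the literal '0d', then 2 to 3 of a word character (captured); then the literal '3f3', then one or more of any character (captured); then the literal 'px', then zero or more of any character except [s5] (captured).
Walking the string: at [5:41] match '5770dMy3f3epxjbiwxou350dxny3f3.pxtqy', groups = ('0dMy', '3f3epxjbiwxou350dxny3f3.', 'pxtqy').
With 3 capturing groups, `findall` returns a 3-tuple per match.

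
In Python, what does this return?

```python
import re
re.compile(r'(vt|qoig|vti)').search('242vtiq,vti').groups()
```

('vt',)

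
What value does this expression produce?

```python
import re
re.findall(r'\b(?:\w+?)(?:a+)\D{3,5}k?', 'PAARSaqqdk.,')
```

This matches a word boundary (`\b`, zero-width); then one or more of a word character (lazy) (non-capturing group); then one or more of a literal 'a' (non-capturing group); then 3 to 5 of a non-digit, then optionally a literal 'k'.
Matches: at [0:11] → 'PAARSaqqdk.'.
No capturing groups, so `findall` returns the 1 full match string.

['PAARSaqqdk.']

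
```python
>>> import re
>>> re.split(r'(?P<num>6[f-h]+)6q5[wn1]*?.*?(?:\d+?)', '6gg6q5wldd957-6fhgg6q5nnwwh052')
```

Because the pattern has a capturing group, `split` also inserts each captured text between the pieces.

['', '6gg', '57-', '6fhgg', '52']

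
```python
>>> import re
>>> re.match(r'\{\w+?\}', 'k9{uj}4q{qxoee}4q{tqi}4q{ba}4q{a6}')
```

None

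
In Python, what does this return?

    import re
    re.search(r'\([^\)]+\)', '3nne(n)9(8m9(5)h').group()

`re.search` tries every starting position until one works.
The match spans [4:7] → '(n)'.

'(n)'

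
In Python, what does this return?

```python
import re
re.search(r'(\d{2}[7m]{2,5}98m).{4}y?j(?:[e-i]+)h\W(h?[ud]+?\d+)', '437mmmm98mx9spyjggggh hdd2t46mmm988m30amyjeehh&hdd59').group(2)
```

'hdd2'

The match spans [0:26] → '437mmmm98mx9spyjggggh hdd2'.
Captured: group 1 = '437mmmm98m', group 2 = 'hdd2'.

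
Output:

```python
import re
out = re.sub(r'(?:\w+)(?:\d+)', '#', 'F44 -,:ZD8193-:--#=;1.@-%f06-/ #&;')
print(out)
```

# -,:#-:--#=;1.@-%#-/ #&;

Pattern: one or more of a word character (non-capturing group); then one or more of a digit (non-capturing group).
Each match is replaced by '#'.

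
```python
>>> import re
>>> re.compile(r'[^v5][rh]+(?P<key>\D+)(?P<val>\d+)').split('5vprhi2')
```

['5v', 'i', '2', '']

With a capturing group present, the delimiter's captured portion is kept in the result list.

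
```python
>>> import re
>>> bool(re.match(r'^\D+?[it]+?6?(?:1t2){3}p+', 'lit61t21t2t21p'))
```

False

The pattern matches anchored at the start of the string; then one or more of a non-digit (lazy); then one or more of one of [it] (lazy), then optionally a literal '6', then the literal '1t2' repeated 3 times; then one or more of a literal 'p'.
`re.match` won't scan ahead — the pattern has to work from the very first character.
Here the string doesn't start with a match, so the call returns None, and `bool(None)` is False.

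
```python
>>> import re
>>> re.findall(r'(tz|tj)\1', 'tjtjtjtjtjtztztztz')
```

`\1` has to match the exact text group 1 already captured.
Scanning left to right: at [0:4] match 'tjtj', group 1 = 'tj'; at [4:8] match 'tjtj', group 1 = 'tj'; at [10:14] match 'tztz', group 1 = 'tz'; at [14:18] match 'tztz', group 1 = 'tz'.
With a single group, `findall` returns only what that group captured — 4 items.

['tj', 'tj', 'tz', 'tz']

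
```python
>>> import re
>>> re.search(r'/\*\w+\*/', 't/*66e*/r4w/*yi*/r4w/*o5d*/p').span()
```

`re.search` tries every starting position until one works.
The match spans [1:8] → '/*66e*/'.

(1, 8)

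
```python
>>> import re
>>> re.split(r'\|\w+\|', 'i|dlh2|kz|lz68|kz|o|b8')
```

['i', 'kz', 'kz', 'b8']

`split` removes every match and returns the 4 fragments in between.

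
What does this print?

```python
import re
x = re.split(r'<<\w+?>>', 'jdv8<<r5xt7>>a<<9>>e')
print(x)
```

['jdv8', 'a', 'e']

Each match becomes a cut point; 3 segments remain.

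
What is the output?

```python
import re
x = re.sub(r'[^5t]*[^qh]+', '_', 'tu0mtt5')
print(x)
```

This matches zero or more of any character except [5t]; then one or more of any character except [qh].
Matches: at [0:7] → 'tu0mtt5'.
Every occurrence is swapped for '_'.

_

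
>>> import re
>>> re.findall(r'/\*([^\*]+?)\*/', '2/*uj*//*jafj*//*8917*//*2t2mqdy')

Walking the string: at [1:7] match '/*uj*/', group 1 = 'uj'; at [7:15] match '/*jafj*/', group 1 = 'jafj'; at [15:23] match '/*8917*/', group 1 = '8917'.
Because there's exactly one group, `findall` drops the full match and keeps group 1 from each hit.

['uj', 'jafj', '8917']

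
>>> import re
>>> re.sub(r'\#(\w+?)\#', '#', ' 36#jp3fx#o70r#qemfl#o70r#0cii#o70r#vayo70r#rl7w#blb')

Each match is replaced by '#'.

' 36#o70r#o70r#o70r#rl7w#blb'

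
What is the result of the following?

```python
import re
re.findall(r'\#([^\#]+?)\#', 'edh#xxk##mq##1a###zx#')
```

['xxk', 'mq', '1a', 'zx']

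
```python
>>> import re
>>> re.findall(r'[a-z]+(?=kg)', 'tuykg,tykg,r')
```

['tuy', 'ty']

Lookahead/lookbehind check context without consuming it, so the matched span excludes the asserted characters.
Scanning left to right: at [0:3] → 'tuy'; at [6:8] → 'ty'.
With no groups in the pattern, `findall` gives back each whole match — 2 here.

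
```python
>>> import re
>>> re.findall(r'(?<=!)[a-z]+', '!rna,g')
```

['rna']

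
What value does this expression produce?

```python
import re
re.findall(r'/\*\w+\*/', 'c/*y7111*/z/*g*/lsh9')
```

['/*y7111*/', '/*g*/']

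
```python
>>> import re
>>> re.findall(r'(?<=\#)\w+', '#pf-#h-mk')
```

Because the assertion is zero-width, the text it checks is not consumed and won't appear in the result.
Matches: at [1:3] → 'pf'; at [5:6] → 'h'.
No capturing groups, so `findall` returns the 2 full match strings.

['pf', 'h']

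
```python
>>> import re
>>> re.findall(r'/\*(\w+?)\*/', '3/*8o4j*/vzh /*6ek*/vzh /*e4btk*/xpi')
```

['8o4j', '6ek', 'e4btk']

Walking the string: at [1:9] match '/*8o4j*/', group 1 = '8o4j'; at [13:20] match '/*6ek*/', group 1 = '6ek'; at [24:33] match '/*e4btk*/', group 1 = 'e4btk'.
`findall` collects group 1 from each match (3 total).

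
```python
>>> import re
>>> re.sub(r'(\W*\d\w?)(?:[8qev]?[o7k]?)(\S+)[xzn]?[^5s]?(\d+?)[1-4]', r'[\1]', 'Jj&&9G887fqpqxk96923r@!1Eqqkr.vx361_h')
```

'Jj[&&9G]_h'

Pattern: zero or more of a non-word character, then a digit, then optionally a word character (captured); then optionally one of [8qev], then optionally one of [o7k] (non-capturing group); then one or more of a non-whitespace character (captured); then optionally one of [xzn], then optionally any character except [5s]; then one or more of a digit (lazy) (captured); then a character in [1-4].
Matches: at [2:35] → '&&9G887fqpqxk96923r@!1Eqqkr.vx361'.
Each match is replaced using the text its own group 1 captured.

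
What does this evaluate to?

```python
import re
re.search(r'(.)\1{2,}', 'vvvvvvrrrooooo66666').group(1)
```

'v'

The match spans [0:6] → 'vvvvvv'.
Captured: group 1 = 'v'.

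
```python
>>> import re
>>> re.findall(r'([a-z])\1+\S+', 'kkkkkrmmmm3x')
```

['k']

`\1` is not a pattern — it's the concrete string captured by group 1, re-applied verbatim.
Walking the string: at [0:12] match 'kkkkkrmmmm3x', group 1 = 'k'.
Because there's exactly one group, `findall` drops the full match and keeps group 1 from the one hit.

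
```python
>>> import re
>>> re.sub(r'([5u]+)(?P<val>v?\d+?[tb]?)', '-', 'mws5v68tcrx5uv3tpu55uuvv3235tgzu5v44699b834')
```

'mws-8tcrx-p-uuvv3235tgz-4699b834'

This matches one or more of one of [5u] (captured); then optionally the literal 'v', then one or more of a digit (lazy), then optionally one of [tb] (captured as 'val').
A `+?`/`*?`/`{m,n}?` starts at its minimum and grows only as far as needed for what follows to match.
Matches: at [3:6] → '5v6'; at [11:16] → '5uv3t'; at [17:20] → 'u55'; at [31:35] → 'u5v4'.
Every occurrence is swapped for '-'.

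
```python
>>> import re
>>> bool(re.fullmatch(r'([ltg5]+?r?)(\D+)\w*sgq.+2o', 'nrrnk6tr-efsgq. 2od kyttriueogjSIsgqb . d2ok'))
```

This matches one or more of one of [ltg5] (lazy), then optionally a literal 'r' (captured); then one or more of a non-digit (captured); then zero or more of a word character; then the literal 'sgq', then one or more of any character, then the literal '2o'.
`re.fullmatch` is like wrapping the pattern in `^…$` (in single-line mode).
Here the pattern can't cover the whole string, so the call returns None, and `bool(None)` is False.

False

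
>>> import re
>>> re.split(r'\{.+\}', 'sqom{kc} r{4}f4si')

['sqom', 'f4si']

Matches to split on: at [4:13] → '{kc} r{4}'.
Splitting on the pattern gives 2 pieces.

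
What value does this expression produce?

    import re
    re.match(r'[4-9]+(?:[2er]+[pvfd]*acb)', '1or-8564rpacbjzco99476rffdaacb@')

None

Pattern: one or more of a character in [4-9]; then one or more of one of [2er], then zero or more of one of [pvfd], then the literal 'acb' (non-capturing group).
`match` is anchored at position 0; if the pattern doesn't fit there, it returns None.
Here position 0 doesn't satisfy it, so the call returns None.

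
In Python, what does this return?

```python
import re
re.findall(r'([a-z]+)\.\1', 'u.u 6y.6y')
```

['u']

`\1` has to match the exact text group 1 already captured.
One capturing group, so `findall` returns just the captured substring from the one match — 1 in all.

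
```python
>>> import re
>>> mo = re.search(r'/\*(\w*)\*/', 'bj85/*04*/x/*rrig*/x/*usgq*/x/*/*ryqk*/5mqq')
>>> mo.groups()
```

`search` walks the string left to right and returns the first match it finds.
The match spans [4:10] → '/*04*/'.
Captured: group 1 = '04'.

('04',)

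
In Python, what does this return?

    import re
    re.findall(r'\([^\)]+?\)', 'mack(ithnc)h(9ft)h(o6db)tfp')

['(ithnc)', '(9ft)', '(o6db)']

Scanning left to right: at [4:11] → '(ithnc)'; at [12:17] → '(9ft)'; at [18:24] → '(o6db)'.
`findall` yields the raw match text (3 of them) because the pattern has no groups.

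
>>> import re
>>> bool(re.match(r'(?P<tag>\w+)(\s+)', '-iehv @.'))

False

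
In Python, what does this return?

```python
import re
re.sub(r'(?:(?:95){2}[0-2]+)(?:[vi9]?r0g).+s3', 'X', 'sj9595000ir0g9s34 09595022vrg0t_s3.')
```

This matches the literal '95' repeated 2 times, then one or more of a character in [0-2] (non-capturing group); then optionally one of [vi9], then the literal 'r0g' (non-capturing group); then one or more of any character, then the literal 's3'.
Matches: at [2:34] → '9595000ir0g9s34 09595022vrg0t_s3'.
Each match is replaced by 'X'.

'sjX.'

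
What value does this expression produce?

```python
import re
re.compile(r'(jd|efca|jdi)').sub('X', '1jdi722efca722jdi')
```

'1Xi722X722Xi'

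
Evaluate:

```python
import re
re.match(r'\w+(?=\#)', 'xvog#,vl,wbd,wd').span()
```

The lookaround is zero-width — it requires the adjacent text to match without consuming it, so the asserted text isn't part of the match.
`match` is anchored at position 0; if the pattern doesn't fit there, it returns None.
The match spans [0:4] → 'xvog'.

(0, 4)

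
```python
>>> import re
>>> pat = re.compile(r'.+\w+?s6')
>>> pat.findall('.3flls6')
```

The pattern matches one or more of any character; then one or more of a word character (lazy), then the literal 's6'.
With no groups in the pattern, `findall` gives back each whole match — 1 here.

['.3flls6']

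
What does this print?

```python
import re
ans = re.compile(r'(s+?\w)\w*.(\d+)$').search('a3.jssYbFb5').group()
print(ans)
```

Pattern: one or more of a literal 's' (lazy), then a word character (captured); then zero or more of a word character, then any character; then one or more of a digit (captured); then anchored at the end.
`re.search` tries every starting position until one works.
The match spans [4:11] → 'ssYbFb5'.
Captured: group 1 = 'ss', group 2 = '5'.

ssYbFb5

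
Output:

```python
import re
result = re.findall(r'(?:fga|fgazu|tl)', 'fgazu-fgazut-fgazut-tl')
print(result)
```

Alternation isn't longest-match — the leftmost alternative that fits at this position is chosen.
No capturing groups, so `findall` returns the 4 full match strings.

['fga', 'fga', 'fga', 'tl']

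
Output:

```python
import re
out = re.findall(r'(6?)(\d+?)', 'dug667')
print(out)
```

[('6', '6'), ('', '7')]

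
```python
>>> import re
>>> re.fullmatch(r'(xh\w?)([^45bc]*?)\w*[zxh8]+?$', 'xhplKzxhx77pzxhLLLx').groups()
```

('xhp', '')

The match spans [0:19] → 'xhplKzxhx77pzxhLLLx'.
Captured: group 1 = 'xhp', group 2 = ''.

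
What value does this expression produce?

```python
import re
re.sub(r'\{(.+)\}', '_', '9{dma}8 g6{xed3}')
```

Each match is replaced by '_'.

'9_'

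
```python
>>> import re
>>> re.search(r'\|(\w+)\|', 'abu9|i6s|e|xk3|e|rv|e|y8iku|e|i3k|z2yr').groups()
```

The match spans [4:9] → '|i6s|'.
Captured: group 1 = 'i6s'.

('i6s',)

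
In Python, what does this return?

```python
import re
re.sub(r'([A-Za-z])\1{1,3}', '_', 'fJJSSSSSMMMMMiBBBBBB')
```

'f__S_Mi__'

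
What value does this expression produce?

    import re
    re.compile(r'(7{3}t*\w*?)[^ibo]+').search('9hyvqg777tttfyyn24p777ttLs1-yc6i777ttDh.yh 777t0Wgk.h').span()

(6, 31)

This matches exactly 3 of the literal '7', then zero or more of a literal 't', then zero or more of a word character (lazy) (captured); then one or more of any character except [ibo].
The match spans [6:31] → '777tttfyyn24p777ttLs1-yc6'.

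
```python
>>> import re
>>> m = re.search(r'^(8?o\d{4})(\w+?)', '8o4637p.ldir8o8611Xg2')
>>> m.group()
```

The match spans [0:7] → '8o4637p'.

'8o4637p'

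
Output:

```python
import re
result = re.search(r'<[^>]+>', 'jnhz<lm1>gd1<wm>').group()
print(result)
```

`search` walks the string left to right and returns the first match it finds.
The match spans [4:9] → '<lm1>'.

<lm1>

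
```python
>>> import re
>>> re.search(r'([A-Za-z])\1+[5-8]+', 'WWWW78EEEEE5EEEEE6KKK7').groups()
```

('W',)

The match spans [0:6] → 'WWWW78'.
Captured: group 1 = 'W'.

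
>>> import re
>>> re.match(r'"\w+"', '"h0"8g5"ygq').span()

(0, 4)

`re.match` won't scan ahead — the pattern has to work from the very first character.
The match spans [0:4] → '"h0"'.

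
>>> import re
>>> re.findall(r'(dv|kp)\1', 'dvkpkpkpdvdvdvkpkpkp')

`\1` is not a pattern — it's the concrete string captured by group 1, re-applied verbatim.
Matches: at [2:6] match 'kpkp', group 1 = 'kp'; at [8:12] match 'dvdv', group 1 = 'dv'; at [14:18] match 'kpkp', group 1 = 'kp'.
With a single group, `findall` returns only what that group captured — 3 items.

['kp', 'dv', 'kp']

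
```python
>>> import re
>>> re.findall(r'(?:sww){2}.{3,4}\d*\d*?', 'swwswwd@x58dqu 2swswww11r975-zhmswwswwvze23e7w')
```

This matches the literal 'sww' repeated 2 times, then 3 to 4 of any character, then zero or more of a digit; then zero or more of a digit (lazy).
Matches: at [0:11] → 'swwswwd@x58'; at [32:43] → 'swwswwvze23'.
No capturing groups, so `findall` returns the 2 full match strings.

['swwswwd@x58', 'swwswwvze23']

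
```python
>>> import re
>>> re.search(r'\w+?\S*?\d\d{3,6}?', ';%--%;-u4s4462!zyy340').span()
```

(7, 14)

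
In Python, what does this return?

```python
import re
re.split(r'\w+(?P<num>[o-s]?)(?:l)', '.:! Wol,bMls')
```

['.:! ', '', ',', '', 's']

This matches one or more of a word character; then optionally a character in [o-s] (captured as 'num'); then a literal 'l' (non-capturing group).
With a capturing group present, the delimiter's captured portion is kept in the result list.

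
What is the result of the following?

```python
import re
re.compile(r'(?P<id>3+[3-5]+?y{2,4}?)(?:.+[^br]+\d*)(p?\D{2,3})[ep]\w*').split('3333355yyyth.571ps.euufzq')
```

['', '3333355yy', 's.', '']

Because the pattern has a capturing group, `split` also inserts each captured text between the pieces.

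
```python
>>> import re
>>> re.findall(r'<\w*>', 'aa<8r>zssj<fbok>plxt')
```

['<8r>', '<fbok>']

Walking the string: at [2:6] → '<8r>'; at [10:16] → '<fbok>'.
`findall` yields the raw match text (2 of them) because the pattern has no groups.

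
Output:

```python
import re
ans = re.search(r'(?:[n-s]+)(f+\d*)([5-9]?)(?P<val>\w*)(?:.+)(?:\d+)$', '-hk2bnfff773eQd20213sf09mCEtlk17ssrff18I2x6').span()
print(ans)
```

(5, 43)

This matches one or more of a character in [n-s] (non-capturing group); then one or more of a literal 'f', then zero or more of a digit (captured); then optionally a character in [5-9] (captured); then zero or more of a word character (captured as 'val'); then one or more of any character (non-capturing group); then one or more of a digit (non-capturing group); then anchored at the end.
The match spans [5:43] → 'nfff773eQd20213sf09mCEtlk17ssrff18I2x6'.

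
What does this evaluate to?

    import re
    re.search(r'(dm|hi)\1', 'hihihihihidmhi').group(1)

'hi'

The match spans [0:4] → 'hihi'.
Captured: group 1 = 'hi'.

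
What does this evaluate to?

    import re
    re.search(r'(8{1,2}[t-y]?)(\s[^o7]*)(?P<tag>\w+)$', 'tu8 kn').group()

The pattern matches 1 to 2 of the literal '8', then optionally a character in [t-y] (captured); then whitespace, then zero or more of any character except [o7] (captured); then one or more of a word character (captured as 'tag'); then anchored at the end.
The match spans [2:6] → '8 kn'.

'8 kn'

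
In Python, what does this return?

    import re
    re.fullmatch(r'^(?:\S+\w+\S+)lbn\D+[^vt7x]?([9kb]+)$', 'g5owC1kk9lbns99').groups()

The match spans [0:15] → 'g5owC1kk9lbns99'.
Captured: group 1 = '9'.

('9',)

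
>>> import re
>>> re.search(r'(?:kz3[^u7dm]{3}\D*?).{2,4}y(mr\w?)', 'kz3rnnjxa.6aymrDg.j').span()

This matches the literal 'kz3', then exactly 3 of any character except [u7dm], then zero or more of a non-digit (lazy) (non-capturing group); then 2 to 4 of any character, then a literal 'y'; then the literal 'mr', then optionally a word character (captured).
The match spans [0:16] → 'kz3rnnjxa.6aymrD'.

(0, 16)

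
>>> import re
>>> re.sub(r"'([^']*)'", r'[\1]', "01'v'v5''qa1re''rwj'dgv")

Each match is replaced using the text its own group 1 captured.

"01[v]v5[]qa1re[]rwj'dgv"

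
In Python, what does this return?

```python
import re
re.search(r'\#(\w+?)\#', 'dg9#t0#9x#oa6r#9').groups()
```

('t0',)

Unlike `match`, `search` isn't anchored — it looks for the pattern anywhere in the string.
The match spans [3:7] → '#t0#'.
Captured: group 1 = 't0'.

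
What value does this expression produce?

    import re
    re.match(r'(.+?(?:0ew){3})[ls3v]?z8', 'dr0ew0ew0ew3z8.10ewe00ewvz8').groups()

('dr0ew0ew0ew',)

Pattern: one or more of any character (lazy), then the literal '0ew' repeated 3 times (captured); then optionally one of [ls3v], then the literal 'z8'.
`re.match` only tries the pattern at the start of the string.
The match spans [0:14] → 'dr0ew0ew0ew3z8'.
Captured: group 1 = 'dr0ew0ew0ew'.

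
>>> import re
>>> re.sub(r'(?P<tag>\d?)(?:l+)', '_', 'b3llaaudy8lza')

'b_aaudy_za'

This matches optionally a digit (captured as 'tag'); then one or more of a literal 'l' (non-capturing group).
Matches: at [1:4] → '3ll'; at [9:11] → '8l'.
Each match is replaced by '_'.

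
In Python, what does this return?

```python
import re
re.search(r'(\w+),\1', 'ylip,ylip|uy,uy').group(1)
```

A backreference is literal: `\1` must see the identical characters the first group matched.
Unlike `match`, `search` isn't anchored — it looks for the pattern anywhere in the string.
The match spans [0:9] → 'ylip,ylip'.
Captured: group 1 = 'ylip'.

'ylip'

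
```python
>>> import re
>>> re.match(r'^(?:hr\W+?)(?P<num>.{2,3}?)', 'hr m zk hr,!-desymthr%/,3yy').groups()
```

Pattern: anchored at the start of the string; then the literal 'hr', then one or more of a non-word character (lazy) (non-capturing group); then 2 to 3 of any character (lazy) (captured as 'num').
The `?` after the quantifier makes it lazy — it takes as little as possible before letting the rest of the pattern try.
`re.match` won't scan ahead — the pattern has to work from the very first character.
The match spans [0:5] → 'hr m '.
Captured: group 1 = 'm '.

('m ',)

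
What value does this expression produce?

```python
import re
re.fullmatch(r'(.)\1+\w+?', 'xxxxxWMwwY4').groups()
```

('x',)

After group 1 captures some text, `\1` only succeeds where that same text appears again.
`re.fullmatch` requires the pattern to consume the entire string.
The match spans [0:11] → 'xxxxxWMwwY4'.
Captured: group 1 = 'x'.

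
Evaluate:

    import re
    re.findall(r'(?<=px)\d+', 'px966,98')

The positive lookaround only admits positions where the adjacent text matches; those characters stay outside the span.
Matches: at [2:5] → '966'.
Since nothing is captured, `findall` lists the 1 matched substring directly.

['966']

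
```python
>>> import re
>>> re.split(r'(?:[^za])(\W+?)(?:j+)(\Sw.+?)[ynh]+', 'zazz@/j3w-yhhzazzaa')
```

['zazz', '/', '3w-', 'zazzaa']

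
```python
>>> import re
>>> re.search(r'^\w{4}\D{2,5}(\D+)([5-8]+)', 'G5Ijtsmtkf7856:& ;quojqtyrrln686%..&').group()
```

'G5Ijtsmtkf7856'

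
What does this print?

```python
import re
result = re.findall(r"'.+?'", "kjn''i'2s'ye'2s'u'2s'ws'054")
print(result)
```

["''i'", "'ye'", "'u'", "'ws'"]

Lazy quantifiers expand one character at a time until the remainder of the pattern can match.
Walking the string: at [3:7] → "''i'"; at [9:13] → "'ye'"; at [15:18] → "'u'"; at [20:24] → "'ws'".
Since nothing is captured, `findall` lists the 4 matched substrings directly.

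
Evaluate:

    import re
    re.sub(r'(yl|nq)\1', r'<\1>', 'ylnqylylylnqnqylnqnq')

A backreference is literal: `\1` must see the identical characters the first group matched.
Matches: at [4:8] → 'ylyl'; at [10:14] → 'nqnq'; at [16:20] → 'nqnq'.
`\1` in the replacement pulls in group 1's text for each match.

'ylnq<yl>yl<nq>yl<nq>'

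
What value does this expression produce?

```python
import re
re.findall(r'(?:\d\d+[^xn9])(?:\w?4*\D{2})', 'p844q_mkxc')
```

This matches a digit, then one or more of a digit, then any character except [xn9] (non-capturing group); then optionally a word character, then zero or more of the literal '4', then exactly 2 of a non-digit (non-capturing group).
Since nothing is captured, `findall` lists the 1 matched substring directly.

['844q_mk']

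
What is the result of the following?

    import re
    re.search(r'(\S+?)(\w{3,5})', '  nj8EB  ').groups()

('n', 'j8EB')

The pattern matches one or more of a non-whitespace character (lazy) (captured); then 3 to 5 of a word character (captured).
A non-greedy quantifier consumes as few characters as it can — just enough that the remainder of the pattern still matches from where it stops; whatever follows it matches normally.
Unlike `match`, `search` isn't anchored — it looks for the pattern anywhere in the string.
The match spans [2:7] → 'nj8EB'.
Captured: group 1 = 'n', group 2 = 'j8EB'.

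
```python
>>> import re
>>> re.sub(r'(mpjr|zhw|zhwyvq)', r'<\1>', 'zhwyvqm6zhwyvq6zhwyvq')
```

'<zhw>yvqm6<zhw>yvq6<zhw>yvq'

`|` is ordered: at each position the engine commits to the first alternative that works.
`\1` in the replacement pulls in group 1's text for each match.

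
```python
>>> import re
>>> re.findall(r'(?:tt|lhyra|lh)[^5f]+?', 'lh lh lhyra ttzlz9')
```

['lh ', 'lh ', 'lhyra ', 'ttz']

Branches in `(...|...)` are attempted left-to-right; the first branch that allows the whole pattern to succeed is taken.
With no groups in the pattern, `findall` gives back each whole match — 4 here.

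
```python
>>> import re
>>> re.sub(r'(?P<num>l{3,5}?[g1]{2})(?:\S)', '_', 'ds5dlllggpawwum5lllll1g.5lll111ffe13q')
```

'ds5d_awwum5_5_ffe13q'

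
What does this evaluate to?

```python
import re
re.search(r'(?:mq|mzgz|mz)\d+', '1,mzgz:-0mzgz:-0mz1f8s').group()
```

`re.search` tries every starting position until one works.
The match spans [16:19] → 'mz1'.

'mz1'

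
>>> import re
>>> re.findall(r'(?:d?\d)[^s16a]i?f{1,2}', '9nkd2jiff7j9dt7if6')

With no groups in the pattern, `findall` gives back each whole match — 2 here.

['d2jiff', '7if']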